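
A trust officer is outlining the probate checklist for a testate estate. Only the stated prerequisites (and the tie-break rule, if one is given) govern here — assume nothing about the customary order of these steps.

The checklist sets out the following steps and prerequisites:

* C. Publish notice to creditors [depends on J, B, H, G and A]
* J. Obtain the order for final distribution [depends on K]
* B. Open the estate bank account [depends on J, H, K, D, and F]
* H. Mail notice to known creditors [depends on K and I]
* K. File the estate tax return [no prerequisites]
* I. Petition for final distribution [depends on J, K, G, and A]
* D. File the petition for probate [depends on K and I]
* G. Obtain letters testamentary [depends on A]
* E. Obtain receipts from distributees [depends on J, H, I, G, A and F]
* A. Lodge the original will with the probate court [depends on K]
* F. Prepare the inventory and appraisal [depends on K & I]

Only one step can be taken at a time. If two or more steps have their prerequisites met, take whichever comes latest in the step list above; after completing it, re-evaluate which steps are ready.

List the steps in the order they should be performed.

Only K has no prerequisites, so it is first.
A and J are both available; A is listed later → A.
G now also ready, so the ready set is {G, J}; G is listed later → G.
J needed K, now all done → J.
I needed A, G, K and J, now all done → I.
Ready: F, D and H. F is listed later → F.
Now D and H have their prerequisites met. D is listed later, so D next.
That leaves H as the only ready step → H.
E and B are both available; E is listed later → E.
B needed F, D, K, H and J, now all done → B.
C needed A, G, H, B and J, now all done → C.

K → A → G → J → I → F → D → H → E → B → C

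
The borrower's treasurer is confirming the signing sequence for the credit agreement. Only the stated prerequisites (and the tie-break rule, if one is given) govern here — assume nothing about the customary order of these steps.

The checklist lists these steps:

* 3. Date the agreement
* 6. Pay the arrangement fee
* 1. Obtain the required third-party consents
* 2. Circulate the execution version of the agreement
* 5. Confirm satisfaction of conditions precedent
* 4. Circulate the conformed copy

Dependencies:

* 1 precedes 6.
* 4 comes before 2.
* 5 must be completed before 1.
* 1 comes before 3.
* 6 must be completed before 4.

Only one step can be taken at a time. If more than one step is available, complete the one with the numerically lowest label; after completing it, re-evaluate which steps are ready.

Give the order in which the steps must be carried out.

5 1 3 6 4 2

Only 5 has no prerequisites, so it is first.
1 needed 5, now all done → 1.
3 and 6 are both available; 3 has the earlier label → 3.
6 needed 1, now all done → 6.
That leaves 4 as the only ready step → 4.
That leaves 2 as the only ready step → 2.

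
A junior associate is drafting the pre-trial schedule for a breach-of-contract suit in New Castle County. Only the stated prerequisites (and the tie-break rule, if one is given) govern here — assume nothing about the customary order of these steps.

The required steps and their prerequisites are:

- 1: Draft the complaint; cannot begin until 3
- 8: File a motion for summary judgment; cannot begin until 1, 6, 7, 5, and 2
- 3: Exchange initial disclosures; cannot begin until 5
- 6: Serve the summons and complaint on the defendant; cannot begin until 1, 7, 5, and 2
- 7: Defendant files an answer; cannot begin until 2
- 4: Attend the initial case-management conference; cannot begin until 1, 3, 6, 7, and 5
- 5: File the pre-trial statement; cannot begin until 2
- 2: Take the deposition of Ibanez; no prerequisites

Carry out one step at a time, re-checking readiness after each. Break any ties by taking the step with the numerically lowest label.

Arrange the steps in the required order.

2, 5, 3, 1, 7, 6, 4, 8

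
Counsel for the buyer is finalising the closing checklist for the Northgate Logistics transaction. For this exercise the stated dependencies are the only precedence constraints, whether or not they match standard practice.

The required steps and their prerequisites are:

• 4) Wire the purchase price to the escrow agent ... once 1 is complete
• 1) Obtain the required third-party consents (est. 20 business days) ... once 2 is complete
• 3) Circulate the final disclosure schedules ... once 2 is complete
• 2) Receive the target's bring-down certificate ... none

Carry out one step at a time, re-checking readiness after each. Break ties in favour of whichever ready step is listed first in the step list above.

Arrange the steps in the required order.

2 has no prerequisites → 2 first.
1 and 3 are both available; 1 is listed earlier → 1.
4 now also ready, so the ready set is {4, 3}; 4 is listed earlier → 4.
3 is the only step now ready → 3.

2 1 4 3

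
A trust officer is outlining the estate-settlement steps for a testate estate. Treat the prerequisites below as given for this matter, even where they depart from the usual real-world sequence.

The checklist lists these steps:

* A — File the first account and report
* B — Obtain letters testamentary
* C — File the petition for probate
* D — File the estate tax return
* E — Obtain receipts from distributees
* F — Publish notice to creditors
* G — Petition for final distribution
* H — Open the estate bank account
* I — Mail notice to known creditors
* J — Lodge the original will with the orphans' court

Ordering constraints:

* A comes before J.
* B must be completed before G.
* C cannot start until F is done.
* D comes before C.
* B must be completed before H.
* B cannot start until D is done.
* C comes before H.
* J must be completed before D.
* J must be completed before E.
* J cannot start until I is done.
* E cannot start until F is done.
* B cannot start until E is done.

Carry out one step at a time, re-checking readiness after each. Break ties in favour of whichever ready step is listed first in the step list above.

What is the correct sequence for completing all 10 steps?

Nothing is required for A, F and I. A is listed earlier → A first.
Ready: F and I. F is listed earlier → F.
Next only I has its prerequisites met → I.
J is the only step now ready → J.
Now D and E have their prerequisites met. D is listed earlier, so D next.
C now also ready, so the ready set is {C, E}; C is listed earlier → C.
Next only E has its prerequisites met → E.
B is the only step now ready → B.
Now G and H have their prerequisites met. G is listed earlier, so G next.
H needed B and C, now all done → H.

A, F, I, J, D, C, E, B, G, H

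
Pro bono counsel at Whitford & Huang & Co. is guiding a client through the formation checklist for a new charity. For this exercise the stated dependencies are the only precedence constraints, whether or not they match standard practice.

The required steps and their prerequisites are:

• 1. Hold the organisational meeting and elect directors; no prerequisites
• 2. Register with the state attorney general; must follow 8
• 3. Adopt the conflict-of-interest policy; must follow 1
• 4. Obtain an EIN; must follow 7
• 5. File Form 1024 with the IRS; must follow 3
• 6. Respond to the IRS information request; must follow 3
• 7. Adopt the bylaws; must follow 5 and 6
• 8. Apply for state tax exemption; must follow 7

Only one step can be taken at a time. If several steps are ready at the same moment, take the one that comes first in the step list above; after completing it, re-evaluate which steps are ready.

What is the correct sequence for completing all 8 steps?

1 has no prerequisites → 1 first.
Next only 3 has its prerequisites met → 3.
Ready: 5 and 6. 5 is listed earlier → 5.
6 is the only step now ready → 6.
7 needed 5 and 6, now all done → 7.
4 and 8 are both available; 4 is listed earlier → 4.
That leaves 8 as the only ready step → 8.
2 needed 8, now all done → 2.

1 3 5 6 7 4 8 2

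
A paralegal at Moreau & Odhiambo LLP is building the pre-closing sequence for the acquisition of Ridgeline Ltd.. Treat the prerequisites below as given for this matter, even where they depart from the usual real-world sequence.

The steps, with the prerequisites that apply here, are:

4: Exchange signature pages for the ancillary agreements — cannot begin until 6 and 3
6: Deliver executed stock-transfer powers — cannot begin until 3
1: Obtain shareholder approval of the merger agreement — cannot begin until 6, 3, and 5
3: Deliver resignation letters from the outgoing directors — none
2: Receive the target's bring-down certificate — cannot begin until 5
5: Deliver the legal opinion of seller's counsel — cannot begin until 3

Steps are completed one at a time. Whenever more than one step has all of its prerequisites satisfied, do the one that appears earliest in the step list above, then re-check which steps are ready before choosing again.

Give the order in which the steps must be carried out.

3 has no prerequisites → 3 first.
6 and 5 are both available; 6 is listed earlier → 6.
Ready: 4 and 5. 4 is listed earlier → 4.
5 is the only step now ready → 5.
Now 1 and 2 have their prerequisites met. 1 is listed earlier, so 1 next.
2 is the only step now ready → 2.

3, 6, 4, 5, 1, 2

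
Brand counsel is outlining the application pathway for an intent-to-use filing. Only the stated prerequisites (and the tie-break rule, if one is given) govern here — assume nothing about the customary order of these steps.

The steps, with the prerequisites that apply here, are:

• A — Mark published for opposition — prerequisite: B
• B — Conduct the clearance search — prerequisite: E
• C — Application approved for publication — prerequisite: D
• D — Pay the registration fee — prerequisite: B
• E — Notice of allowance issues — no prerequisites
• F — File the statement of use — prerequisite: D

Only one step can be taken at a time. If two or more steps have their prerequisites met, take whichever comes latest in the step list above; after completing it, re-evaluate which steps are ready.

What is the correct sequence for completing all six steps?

E, B, D, F, C, A

Only E has no prerequisites, so it is first.
Next only B has its prerequisites met → B.
D and A are both available; D is listed later → D.
F and C now also ready, so the ready set is {F, C, A}; F is listed later → F.
Now C and A have their prerequisites met. C is listed later, so C next.
A needed B, now all done → A.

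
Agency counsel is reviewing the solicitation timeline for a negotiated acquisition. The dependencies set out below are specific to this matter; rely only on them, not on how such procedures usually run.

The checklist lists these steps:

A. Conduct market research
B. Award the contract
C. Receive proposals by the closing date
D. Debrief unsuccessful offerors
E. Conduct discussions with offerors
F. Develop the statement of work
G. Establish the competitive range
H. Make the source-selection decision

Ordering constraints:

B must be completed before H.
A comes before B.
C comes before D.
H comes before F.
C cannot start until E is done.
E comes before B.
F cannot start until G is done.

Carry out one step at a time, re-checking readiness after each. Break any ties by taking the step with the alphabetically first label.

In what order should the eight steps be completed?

A → E → B → C → D → G → H → F

A, E and G have no prerequisites; A has the earlier label, so A is first.
Ready: E and G. E has the earlier label → E.
B, C and G are all available; B has the earlier label → B.
C, G and H are all available; C has the earlier label → C.
D, G and H are all available; D has the earlier label → D.
G and H are both available; G has the earlier label → G.
H is the only step now ready → H.
Next only F has its prerequisites met → F.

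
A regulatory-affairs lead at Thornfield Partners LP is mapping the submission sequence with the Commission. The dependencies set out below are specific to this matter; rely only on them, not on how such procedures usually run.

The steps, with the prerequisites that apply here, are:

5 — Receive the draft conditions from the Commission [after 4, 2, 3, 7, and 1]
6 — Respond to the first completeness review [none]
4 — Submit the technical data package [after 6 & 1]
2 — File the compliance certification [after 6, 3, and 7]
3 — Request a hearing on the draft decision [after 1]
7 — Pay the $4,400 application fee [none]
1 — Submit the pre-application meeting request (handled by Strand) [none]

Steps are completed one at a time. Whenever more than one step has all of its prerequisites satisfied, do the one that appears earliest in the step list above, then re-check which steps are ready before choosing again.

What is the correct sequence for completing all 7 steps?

6, 7, 1, 4, 3, 2, 5

Nothing is required for 6, 7 and 1. 6 is listed earlier → 6 first.
7 and 1 are both available; 7 is listed earlier → 7.
That leaves 1 as the only ready step → 1.
Now 4 and 3 have their prerequisites met. 4 is listed earlier, so 4 next.
That leaves 3 as the only ready step → 3.
Next only 2 has its prerequisites met → 2.
5 is the only step now ready → 5.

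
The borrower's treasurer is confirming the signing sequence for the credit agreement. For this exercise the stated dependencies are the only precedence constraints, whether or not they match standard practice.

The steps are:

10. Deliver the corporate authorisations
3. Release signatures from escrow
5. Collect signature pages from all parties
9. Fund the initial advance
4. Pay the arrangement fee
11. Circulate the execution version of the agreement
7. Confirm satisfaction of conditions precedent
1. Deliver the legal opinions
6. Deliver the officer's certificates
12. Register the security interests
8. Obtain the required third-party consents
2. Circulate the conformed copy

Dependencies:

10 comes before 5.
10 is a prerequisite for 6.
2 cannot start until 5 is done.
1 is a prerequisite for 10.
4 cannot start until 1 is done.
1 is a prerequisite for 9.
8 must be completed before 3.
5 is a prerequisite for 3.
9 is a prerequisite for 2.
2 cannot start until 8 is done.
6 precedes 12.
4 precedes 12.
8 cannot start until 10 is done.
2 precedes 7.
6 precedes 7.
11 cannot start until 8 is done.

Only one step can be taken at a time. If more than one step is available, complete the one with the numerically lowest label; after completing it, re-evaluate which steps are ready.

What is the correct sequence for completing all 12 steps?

1 has no prerequisites → 1 first.
Ready: 4, 9 and 10. 4 has the earlier label → 4.
Ready: 9 and 10. 9 has the earlier label → 9.
10 needed 1, now all done → 10.
Ready: 5, 6 and 8. 5 has the earlier label → 5.
Now 6 and 8 have their prerequisites met. 6 has the earlier label, so 6 next.
Ready: 8 and 12. 8 has the earlier label → 8.
2, 3 and 11 now also ready, so the ready set is {2, 3, 11, 12}; 2 has the earlier label → 2.
3, 7, 11 and 12 are all available; 3 has the earlier label → 3.
Now 7, 11 and 12 have their prerequisites met. 7 has the earlier label, so 7 next.
Ready: 11 and 12. 11 has the earlier label → 11.
12 needed 4 and 6, now all done → 12.

1 4 9 10 5 6 8 2 3 7 11 12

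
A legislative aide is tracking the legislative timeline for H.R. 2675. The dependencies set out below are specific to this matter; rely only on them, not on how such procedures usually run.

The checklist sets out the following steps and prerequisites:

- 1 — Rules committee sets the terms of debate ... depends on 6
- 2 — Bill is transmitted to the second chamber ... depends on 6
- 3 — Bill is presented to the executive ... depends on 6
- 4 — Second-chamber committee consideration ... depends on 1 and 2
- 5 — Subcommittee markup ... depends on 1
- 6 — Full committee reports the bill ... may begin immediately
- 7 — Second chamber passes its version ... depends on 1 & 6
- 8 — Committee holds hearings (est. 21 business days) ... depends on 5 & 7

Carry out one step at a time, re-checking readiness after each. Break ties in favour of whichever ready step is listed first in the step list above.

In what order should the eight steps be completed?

6 1 2 3 4 5 7 8

6 is the only step with nothing outstanding, so it goes first.
1, 2 and 3 are all available; 1 is listed earlier → 1.
2, 3, 5 and 7 are all available; 2 is listed earlier → 2.
4 now also ready, so the ready set is {3, 4, 5, 7}; 3 is listed earlier → 3.
Ready: 4, 5 and 7. 4 is listed earlier → 4.
Now 5 and 7 have their prerequisites met. 5 is listed earlier, so 5 next.
7 is the only step now ready → 7.
8 needed 5 and 7, now all done → 8.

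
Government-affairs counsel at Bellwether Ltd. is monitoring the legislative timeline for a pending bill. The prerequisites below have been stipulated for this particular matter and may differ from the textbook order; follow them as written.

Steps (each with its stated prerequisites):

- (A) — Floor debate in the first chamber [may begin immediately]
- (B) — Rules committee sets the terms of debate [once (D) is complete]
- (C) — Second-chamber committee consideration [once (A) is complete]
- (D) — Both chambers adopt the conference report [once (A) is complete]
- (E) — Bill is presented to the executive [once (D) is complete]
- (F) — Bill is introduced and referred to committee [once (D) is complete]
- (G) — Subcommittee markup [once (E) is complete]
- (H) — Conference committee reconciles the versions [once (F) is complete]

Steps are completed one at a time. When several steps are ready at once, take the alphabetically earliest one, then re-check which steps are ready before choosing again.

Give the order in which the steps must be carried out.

(A), (C), (D), (B), (E), (F), (G), (H)

(A) is the only step with nothing outstanding, so it goes first.
Ready: (C) and (D). (C) has the earlier label → (C).
Next only (D) has its prerequisites met → (D).
Now (B), (E) and (F) have their prerequisites met. (B) has the earlier label, so (B) next.
(E) and (F) are both available; (E) has the earlier label → (E).
(F) and (G) are both available; (F) has the earlier label → (F).
(H) now also ready, so the ready set is {(G), (H)}; (G) has the earlier label → (G).
(H) is the only step now ready → (H).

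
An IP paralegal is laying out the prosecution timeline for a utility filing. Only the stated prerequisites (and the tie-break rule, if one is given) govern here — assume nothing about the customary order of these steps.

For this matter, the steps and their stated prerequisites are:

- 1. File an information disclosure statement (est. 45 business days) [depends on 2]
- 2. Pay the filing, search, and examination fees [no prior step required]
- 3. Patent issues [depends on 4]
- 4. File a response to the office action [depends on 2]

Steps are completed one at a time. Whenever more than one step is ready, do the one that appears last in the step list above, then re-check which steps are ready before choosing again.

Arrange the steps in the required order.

2 has no prerequisites → 2 first.
Ready: 4 and 1. 4 is listed later → 4.
3 now also ready, so the ready set is {3, 1}; 3 is listed later → 3.
That leaves 1 as the only ready step → 1.

2 4 3 1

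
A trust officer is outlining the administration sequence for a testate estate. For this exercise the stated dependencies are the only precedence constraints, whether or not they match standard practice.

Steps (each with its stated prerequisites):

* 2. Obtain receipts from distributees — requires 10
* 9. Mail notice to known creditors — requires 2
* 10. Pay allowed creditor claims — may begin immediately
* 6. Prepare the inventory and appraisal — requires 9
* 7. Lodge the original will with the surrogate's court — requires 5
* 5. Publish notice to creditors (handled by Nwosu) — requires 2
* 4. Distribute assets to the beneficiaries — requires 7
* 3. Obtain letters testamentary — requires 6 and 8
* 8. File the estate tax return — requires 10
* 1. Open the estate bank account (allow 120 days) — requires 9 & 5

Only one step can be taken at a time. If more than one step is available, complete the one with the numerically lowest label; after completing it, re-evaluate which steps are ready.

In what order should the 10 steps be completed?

10 → 2 → 5 → 7 → 4 → 8 → 9 → 1 → 6 → 3

10 is the only step with nothing outstanding, so it goes first.
Now 2 and 8 have their prerequisites met. 2 has the earlier label, so 2 next.
5 and 9 now also ready, so the ready set is {5, 8, 9}; 5 has the earlier label → 5.
Now 7, 8 and 9 have their prerequisites met. 7 has the earlier label, so 7 next.
Ready: 4, 8 and 9. 4 has the earlier label → 4.
Ready: 8 and 9. 8 has the earlier label → 8.
That leaves 9 as the only ready step → 9.
Ready: 1 and 6. 1 has the earlier label → 1.
That leaves 6 as the only ready step → 6.
3 is the only step now ready → 3.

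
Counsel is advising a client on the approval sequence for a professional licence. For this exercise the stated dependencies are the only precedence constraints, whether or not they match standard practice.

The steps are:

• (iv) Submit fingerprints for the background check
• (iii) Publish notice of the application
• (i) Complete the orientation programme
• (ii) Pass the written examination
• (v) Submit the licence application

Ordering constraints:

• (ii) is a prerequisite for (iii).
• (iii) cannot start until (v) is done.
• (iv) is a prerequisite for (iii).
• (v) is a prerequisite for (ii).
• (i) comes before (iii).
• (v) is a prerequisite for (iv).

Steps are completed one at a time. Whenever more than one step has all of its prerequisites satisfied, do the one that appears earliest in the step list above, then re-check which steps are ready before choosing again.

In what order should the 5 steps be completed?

(i) and (v) have no prerequisites; (i) is listed earlier, so (i) is first.
Next only (v) has its prerequisites met → (v).
(iv) and (ii) are both available; (iv) is listed earlier → (iv).
That leaves (ii) as the only ready step → (ii).
That leaves (iii) as the only ready step → (iii).

(i) → (v) → (iv) → (ii) → (iii)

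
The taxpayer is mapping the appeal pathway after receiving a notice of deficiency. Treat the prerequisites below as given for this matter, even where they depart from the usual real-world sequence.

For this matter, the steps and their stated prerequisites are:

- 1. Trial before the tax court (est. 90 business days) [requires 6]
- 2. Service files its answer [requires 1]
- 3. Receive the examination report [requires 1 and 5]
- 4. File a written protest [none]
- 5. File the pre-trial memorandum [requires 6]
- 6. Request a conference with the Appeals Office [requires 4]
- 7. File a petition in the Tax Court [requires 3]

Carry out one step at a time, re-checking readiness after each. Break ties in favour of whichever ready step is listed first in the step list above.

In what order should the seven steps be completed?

4, 6, 1, 2, 5, 3, 7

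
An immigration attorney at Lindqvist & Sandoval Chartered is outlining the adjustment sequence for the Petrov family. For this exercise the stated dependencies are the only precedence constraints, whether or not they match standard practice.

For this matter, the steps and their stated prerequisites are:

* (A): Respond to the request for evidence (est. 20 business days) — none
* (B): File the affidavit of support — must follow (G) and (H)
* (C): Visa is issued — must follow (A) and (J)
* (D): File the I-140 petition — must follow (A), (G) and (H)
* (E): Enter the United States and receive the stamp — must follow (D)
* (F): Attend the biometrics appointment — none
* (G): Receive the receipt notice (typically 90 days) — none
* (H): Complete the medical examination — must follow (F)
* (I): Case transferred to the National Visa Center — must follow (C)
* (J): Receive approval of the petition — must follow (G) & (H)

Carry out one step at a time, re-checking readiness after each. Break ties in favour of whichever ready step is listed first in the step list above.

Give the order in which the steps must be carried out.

(A), (F) and (G) have no prerequisites; (A) is listed earlier, so (A) is first.
Ready: (F) and (G). (F) is listed earlier → (F).
Ready: (G) and (H). (G) is listed earlier → (G).
Next only (H) has its prerequisites met → (H).
(B), (D) and (J) are all available; (B) is listed earlier → (B).
Ready: (D) and (J). (D) is listed earlier → (D).
Now (E) and (J) have their prerequisites met. (E) is listed earlier, so (E) next.
(J) is the only step now ready → (J).
Next only (C) has its prerequisites met → (C).
(I) needed (C), now all done → (I).

(A), (F), (G), (H), (B), (D), (E), (J), (C), (I)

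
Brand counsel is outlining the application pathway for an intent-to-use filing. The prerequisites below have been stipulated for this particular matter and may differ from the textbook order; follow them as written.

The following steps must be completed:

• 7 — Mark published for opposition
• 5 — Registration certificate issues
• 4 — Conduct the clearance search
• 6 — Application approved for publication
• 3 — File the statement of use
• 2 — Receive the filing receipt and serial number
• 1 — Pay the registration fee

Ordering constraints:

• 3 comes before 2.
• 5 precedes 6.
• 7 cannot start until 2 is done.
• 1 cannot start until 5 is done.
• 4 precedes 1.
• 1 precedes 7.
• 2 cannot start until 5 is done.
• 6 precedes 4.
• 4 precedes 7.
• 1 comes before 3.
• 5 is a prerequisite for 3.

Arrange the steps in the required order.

5, 6, 4, 1, 3, 2, 7

5 is the only step with nothing outstanding, so it goes first.
That leaves 6 as the only ready step → 6.
4 needed 6, now all done → 4.
That leaves 1 as the only ready step → 1.
Next only 3 has its prerequisites met → 3.
2 is the only step now ready → 2.
7 needed 4, 2 and 1, now all done → 7.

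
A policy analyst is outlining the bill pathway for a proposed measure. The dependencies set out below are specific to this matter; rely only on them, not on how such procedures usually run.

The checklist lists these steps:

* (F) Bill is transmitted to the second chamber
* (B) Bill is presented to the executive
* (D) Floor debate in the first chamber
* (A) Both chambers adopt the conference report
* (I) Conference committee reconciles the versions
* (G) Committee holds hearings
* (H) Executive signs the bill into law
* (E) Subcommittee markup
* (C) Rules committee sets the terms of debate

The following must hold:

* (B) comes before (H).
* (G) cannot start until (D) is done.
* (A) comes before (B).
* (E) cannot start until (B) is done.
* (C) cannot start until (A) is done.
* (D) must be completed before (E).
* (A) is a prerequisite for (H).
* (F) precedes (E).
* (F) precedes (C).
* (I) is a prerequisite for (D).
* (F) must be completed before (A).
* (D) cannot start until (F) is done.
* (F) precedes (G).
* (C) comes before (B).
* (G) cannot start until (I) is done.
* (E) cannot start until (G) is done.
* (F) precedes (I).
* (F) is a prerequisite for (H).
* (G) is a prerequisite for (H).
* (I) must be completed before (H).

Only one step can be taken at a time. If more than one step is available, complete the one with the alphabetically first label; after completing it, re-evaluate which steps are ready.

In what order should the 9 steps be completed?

(F) is the only step with nothing outstanding, so it goes first.
Now (A) and (I) have their prerequisites met. (A) has the earlier label, so (A) next.
Now (C) and (I) have their prerequisites met. (C) has the earlier label, so (C) next.
Now (B) and (I) have their prerequisites met. (B) has the earlier label, so (B) next.
(I) needed (F), now all done → (I).
That leaves (D) as the only ready step → (D).
(G) is the only step now ready → (G).
Ready: (E) and (H). (E) has the earlier label → (E).
Next only (H) has its prerequisites met → (H).

(F) → (A) → (C) → (B) → (I) → (D) → (G) → (E) → (H)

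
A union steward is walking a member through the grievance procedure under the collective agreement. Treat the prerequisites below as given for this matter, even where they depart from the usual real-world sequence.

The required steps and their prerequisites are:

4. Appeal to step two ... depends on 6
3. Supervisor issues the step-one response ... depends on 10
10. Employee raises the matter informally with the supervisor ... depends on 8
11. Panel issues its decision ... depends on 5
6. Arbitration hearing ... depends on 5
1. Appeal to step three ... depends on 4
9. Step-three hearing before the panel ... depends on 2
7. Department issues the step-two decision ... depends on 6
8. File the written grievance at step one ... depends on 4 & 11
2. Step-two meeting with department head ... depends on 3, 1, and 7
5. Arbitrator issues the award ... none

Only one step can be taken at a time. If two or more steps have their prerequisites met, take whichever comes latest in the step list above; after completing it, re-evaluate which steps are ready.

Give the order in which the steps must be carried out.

Only 5 has no prerequisites, so it is first.
Now 6 and 11 have their prerequisites met. 6 is listed later, so 6 next.
7 and 4 now also ready, so the ready set is {7, 11, 4}; 7 is listed later → 7.
11 and 4 are both available; 11 is listed later → 11.
4 is the only step now ready → 4.
8 and 1 are both available; 8 is listed later → 8.
1 and 10 are both available; 1 is listed later → 1.
10 needed 8, now all done → 10.
3 needed 10, now all done → 3.
2 is the only step now ready → 2.
That leaves 9 as the only ready step → 9.

5, 6, 7, 11, 4, 8, 1, 10, 3, 2, 9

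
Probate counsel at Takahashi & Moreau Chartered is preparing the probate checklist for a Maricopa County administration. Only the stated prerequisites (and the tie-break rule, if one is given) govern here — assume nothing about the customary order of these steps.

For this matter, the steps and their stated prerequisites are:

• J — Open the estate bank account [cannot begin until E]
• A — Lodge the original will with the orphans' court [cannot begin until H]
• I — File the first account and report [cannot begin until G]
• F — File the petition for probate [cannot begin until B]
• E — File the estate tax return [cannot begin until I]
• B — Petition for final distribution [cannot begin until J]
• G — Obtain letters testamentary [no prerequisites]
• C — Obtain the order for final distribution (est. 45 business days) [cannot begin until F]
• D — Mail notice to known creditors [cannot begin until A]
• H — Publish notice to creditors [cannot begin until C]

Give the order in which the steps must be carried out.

G, I, E, J, B, F, C, H, A, D

Only G has no prerequisites, so it is first.
I needed G, now all done → I.
E is the only step now ready → E.
Next only J has its prerequisites met → J.
B needed J, now all done → B.
Next only F has its prerequisites met → F.
That leaves C as the only ready step → C.
H is the only step now ready → H.
A is the only step now ready → A.
That leaves D as the only ready step → D.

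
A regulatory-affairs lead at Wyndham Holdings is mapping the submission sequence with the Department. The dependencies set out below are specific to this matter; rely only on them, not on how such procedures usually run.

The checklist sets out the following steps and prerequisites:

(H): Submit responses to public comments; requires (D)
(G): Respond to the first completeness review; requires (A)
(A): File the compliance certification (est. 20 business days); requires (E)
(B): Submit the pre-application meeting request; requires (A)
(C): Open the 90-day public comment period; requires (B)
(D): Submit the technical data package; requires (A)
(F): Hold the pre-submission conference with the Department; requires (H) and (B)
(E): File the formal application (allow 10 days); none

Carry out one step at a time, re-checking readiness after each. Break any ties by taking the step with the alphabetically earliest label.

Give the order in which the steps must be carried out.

(E), (A), (B), (C), (D), (G), (H), (F)

(E) is the only step with nothing outstanding, so it goes first.
(A) needed (E), now all done → (A).
Now (B), (D) and (G) have their prerequisites met. (B) has the earlier label, so (B) next.
(C) now also ready, so the ready set is {(C), (D), (G)}; (C) has the earlier label → (C).
Now (D) and (G) have their prerequisites met. (D) has the earlier label, so (D) next.
(H) now also ready, so the ready set is {(G), (H)}; (G) has the earlier label → (G).
Next only (H) has its prerequisites met → (H).
That leaves (F) as the only ready step → (F).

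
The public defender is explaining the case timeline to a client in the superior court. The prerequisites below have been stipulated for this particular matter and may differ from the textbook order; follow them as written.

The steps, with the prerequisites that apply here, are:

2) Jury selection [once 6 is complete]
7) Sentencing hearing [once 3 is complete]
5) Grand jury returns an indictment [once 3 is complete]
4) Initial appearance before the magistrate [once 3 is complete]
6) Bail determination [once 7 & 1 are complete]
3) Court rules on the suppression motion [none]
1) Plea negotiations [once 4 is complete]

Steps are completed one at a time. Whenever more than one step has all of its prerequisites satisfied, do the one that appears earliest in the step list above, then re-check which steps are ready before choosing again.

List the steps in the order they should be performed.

3 has no prerequisites → 3 first.
Ready: 7, 5 and 4. 7 is listed earlier → 7.
5 and 4 are both available; 5 is listed earlier → 5.
That leaves 4 as the only ready step → 4.
1 needed 4, now all done → 1.
6 needed 7 and 1, now all done → 6.
2 is the only step now ready → 2.

3, 7, 5, 4, 1, 6, 2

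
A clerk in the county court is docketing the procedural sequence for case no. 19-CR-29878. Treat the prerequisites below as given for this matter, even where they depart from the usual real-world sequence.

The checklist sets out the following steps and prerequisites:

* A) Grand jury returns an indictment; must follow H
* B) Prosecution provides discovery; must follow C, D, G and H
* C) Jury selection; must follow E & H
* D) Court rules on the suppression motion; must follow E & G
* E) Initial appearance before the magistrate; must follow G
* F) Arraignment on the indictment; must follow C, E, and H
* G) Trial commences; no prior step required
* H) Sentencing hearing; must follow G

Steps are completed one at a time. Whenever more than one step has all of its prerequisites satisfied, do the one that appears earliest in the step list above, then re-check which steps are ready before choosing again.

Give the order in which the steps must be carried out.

G, E, D, H, A, C, B, F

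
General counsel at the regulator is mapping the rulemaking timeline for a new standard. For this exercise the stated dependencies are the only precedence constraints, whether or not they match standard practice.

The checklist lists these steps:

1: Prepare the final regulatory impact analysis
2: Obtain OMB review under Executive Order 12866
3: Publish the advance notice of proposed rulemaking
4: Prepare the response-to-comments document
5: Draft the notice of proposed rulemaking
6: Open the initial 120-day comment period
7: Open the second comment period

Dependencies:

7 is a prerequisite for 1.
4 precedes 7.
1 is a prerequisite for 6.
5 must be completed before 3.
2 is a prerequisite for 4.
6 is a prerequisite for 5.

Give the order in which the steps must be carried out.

2 4 7 1 6 5 3

2 has no prerequisites → 2 first.
Next only 4 has its prerequisites met → 4.
7 needed 4, now all done → 7.
1 needed 7, now all done → 1.
6 needed 1, now all done → 6.
That leaves 5 as the only ready step → 5.
3 needed 5, now all done → 3.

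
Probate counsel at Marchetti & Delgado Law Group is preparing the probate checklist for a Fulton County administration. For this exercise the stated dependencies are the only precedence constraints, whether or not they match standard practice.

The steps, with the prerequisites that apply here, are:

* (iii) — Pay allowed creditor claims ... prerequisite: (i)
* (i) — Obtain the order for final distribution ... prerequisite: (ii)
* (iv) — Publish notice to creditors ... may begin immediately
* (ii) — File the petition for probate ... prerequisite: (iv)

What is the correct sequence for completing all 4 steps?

(iv), (ii), (i), (iii)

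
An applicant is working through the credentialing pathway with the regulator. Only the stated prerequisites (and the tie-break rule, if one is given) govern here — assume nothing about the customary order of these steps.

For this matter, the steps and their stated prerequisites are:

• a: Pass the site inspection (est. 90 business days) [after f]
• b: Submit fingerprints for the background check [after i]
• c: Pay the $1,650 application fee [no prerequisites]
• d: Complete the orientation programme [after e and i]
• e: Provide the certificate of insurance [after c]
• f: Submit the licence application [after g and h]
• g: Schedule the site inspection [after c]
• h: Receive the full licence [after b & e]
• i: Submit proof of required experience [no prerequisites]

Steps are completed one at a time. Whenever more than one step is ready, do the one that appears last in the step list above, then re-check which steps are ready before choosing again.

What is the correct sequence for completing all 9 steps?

i, c, g, e, d, b, h, f, a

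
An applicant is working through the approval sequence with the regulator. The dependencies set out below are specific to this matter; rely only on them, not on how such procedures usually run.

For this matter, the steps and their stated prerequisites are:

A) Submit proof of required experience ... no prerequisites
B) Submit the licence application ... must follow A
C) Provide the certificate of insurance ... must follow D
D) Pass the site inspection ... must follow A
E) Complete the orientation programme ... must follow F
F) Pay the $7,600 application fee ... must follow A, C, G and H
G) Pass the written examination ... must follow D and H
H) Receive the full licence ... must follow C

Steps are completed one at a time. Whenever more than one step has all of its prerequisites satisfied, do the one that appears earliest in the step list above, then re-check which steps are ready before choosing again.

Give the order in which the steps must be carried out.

A, B, D, C, H, G, F, E

A is the only step with nothing outstanding, so it goes first.
Now B and D have their prerequisites met. B is listed earlier, so B next.
Next only D has its prerequisites met → D.
C needed D, now all done → C.
H needed C, now all done → H.
G is the only step now ready → G.
F is the only step now ready → F.
Next only E has its prerequisites met → E.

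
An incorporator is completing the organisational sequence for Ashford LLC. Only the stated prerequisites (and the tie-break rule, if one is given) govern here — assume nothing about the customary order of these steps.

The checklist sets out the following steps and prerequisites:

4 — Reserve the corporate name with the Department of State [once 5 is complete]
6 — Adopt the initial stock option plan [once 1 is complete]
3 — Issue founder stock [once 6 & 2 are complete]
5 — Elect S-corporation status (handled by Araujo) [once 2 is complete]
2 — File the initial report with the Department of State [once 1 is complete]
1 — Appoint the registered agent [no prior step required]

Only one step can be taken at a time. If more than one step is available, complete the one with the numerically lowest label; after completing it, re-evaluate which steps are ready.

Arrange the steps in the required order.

1, 2, 5, 4, 6, 3

Only 1 has no prerequisites, so it is first.
Now 2 and 6 have their prerequisites met. 2 has the earlier label, so 2 next.
5 now also ready, so the ready set is {5, 6}; 5 has the earlier label → 5.
Now 4 and 6 have their prerequisites met. 4 has the earlier label, so 4 next.
6 needed 1, now all done → 6.
3 is the only step now ready → 3.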